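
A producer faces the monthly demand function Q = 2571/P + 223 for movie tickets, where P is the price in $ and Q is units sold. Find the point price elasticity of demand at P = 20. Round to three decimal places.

-0.366

At P = 20, Q = 351.550.
dQ/dP = −2571/P² = -6.428.
ε = (dQ/dP)(P/Q) = (-6.428)(20/351.550).
|ε| < 1, so demand is inelastic at this price.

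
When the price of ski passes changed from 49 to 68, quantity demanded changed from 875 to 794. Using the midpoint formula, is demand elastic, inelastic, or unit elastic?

inelastic

Arc ε ≈ -0.299.
|ε| = 0.30 < 1.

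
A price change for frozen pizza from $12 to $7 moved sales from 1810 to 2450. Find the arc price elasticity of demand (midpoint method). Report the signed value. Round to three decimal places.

ΔQ = 2450 − 1810 = 640; ΔP = 7 − 12 = -5.
Midpoints: P̄ = 9.50, Q̄ = 2130.0.
ε = (ΔQ/ΔP)(P̄/Q̄) = (640/-5)(9.50/2130.0).

-0.571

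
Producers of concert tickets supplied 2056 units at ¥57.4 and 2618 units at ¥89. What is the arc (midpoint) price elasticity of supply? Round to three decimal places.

0.557

ΔQ = 2618 − 2056 = 562; ΔP = 89 − 57.4 = 31.6.
Midpoints: P̄ = 73.20, Q̄ = 2337.0.
ε_s = (ΔQ/ΔP)(P̄/Q̄) = (562/31.6)(73.20/2337.0).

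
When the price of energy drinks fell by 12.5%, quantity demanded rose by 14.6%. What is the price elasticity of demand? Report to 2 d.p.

-1.17

ε = %ΔQ / %ΔP = (14.6)/(-12.5) = -1.168.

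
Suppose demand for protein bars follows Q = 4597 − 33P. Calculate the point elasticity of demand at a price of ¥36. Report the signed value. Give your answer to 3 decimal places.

-0.348

At P = 36, Q = 3409.
dQ/dP = −33.
ε = (dQ/dP)(P/Q) = (-33)(36/3409).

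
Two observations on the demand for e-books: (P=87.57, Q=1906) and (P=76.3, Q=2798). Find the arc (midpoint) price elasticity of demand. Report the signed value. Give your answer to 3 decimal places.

-2.757

ΔQ = 2798 − 1906 = 892; ΔP = 76.3 − 87.57 = -11.27.
Midpoints: P̄ = 81.94, Q̄ = 2352.0.
ε = (ΔQ/ΔP)(P̄/Q̄) = (892/-11.27)(81.94/2352.0).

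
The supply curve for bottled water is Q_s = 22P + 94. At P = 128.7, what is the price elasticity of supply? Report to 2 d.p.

At P = 128.7, Q_s = 2925.40.
dQ_s/dP = 22.
ε_s = (dQ_s/dP)(P/Q_s) = (22)(128.7/2925.40).

0.97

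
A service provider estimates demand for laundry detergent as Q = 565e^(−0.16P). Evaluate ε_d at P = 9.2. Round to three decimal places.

At P = 9.2, Q = 129.648.
dQ/dP = −0.16·565e^(−0.16P) = −0.16Q = -20.744.
ε = (dQ/dP)(P/Q) = (-20.744)(9.2/129.648).

-1.472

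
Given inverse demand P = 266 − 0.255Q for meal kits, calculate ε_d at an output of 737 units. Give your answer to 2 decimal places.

-0.42

At Q = 737, P = 266 − 0.255(737) = 78.06.
dP/dQ = −0.255, so dQ/dP = 1/(−0.255) = -3.922.
ε = (dQ/dP)(P/Q) = (-3.922)(78.06/737).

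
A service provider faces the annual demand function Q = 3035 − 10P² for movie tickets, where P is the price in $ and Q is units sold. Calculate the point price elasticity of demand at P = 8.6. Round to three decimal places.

At P = 8.6, Q = 2295.400.
dQ/dP = −20P = -172.
ε = (dQ/dP)(P/Q) = (-172)(8.6/2295.400).
|ε| < 1, so demand is inelastic at this price.

-0.644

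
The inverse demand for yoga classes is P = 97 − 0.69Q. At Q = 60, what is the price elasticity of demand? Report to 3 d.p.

At Q = 60, P = 97 − 0.69(60) = 55.60.
dP/dQ = −0.69, so dQ/dP = 1/(−0.69) = -1.449.
ε = (dQ/dP)(P/Q) = (-1.449)(55.60/60).

-1.343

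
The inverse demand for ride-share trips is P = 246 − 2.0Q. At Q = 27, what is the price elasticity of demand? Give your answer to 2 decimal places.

At Q = 27, P = 246 − 2.0(27) = 192.00.
dP/dQ = −2.0, so dQ/dP = 1/(−2.0) = -0.500.
ε = (dQ/dP)(P/Q) = (-0.500)(192.00/27).

-3.56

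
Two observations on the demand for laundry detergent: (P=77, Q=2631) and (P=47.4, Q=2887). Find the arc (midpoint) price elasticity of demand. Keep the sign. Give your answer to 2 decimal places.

-0.19

ΔQ = 2887 − 2631 = 256; ΔP = 47.4 − 77 = -29.6.
Midpoints: P̄ = 62.20, Q̄ = 2759.0.
ε = (ΔQ/ΔP)(P̄/Q̄) = (256/-29.6)(62.20/2759.0).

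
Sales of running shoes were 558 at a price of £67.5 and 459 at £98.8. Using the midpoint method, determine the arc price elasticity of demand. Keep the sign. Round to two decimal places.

ΔQ = 459 − 558 = -99; ΔP = 98.8 − 67.5 = 31.3.
Midpoints: P̄ = 83.15, Q̄ = 508.5.
ε = (ΔQ/ΔP)(P̄/Q̄) = (-99/31.3)(83.15/508.5).

-0.52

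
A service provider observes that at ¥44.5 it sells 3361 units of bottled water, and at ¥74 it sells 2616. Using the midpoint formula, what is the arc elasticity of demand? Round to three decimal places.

-0.501

ΔQ = 2616 − 3361 = -745; ΔP = 74 − 44.5 = 29.5.
Midpoints: P̄ = 59.25, Q̄ = 2988.5.
ε = (ΔQ/ΔP)(P̄/Q̄) = (-745/29.5)(59.25/2988.5).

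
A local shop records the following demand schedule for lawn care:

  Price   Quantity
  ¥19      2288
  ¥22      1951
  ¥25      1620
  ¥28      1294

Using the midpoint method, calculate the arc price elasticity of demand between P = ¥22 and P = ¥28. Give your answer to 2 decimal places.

-1.69

At P = 22, Q = 1951; at P = 28, Q = 1294.
ΔQ = -657, ΔP = 6. Midpoints: P̄ = 25.00, Q̄ = 1622.5.
ε = (ΔQ/ΔP)(P̄/Q̄) = (-657/6)(25.00/1622.5).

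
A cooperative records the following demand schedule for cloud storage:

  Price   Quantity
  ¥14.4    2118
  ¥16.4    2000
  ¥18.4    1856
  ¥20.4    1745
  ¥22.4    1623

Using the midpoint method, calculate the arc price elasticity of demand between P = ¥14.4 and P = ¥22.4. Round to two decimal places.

-0.61

At P = 14.4, Q = 2118; at P = 22.4, Q = 1623.
ΔQ = -495, ΔP = 8.0. Midpoints: P̄ = 18.40, Q̄ = 1870.5.
ε = (ΔQ/ΔP)(P̄/Q̄) = (-495/8.0)(18.40/1870.5).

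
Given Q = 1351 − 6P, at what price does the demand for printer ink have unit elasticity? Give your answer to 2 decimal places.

For linear demand Q = a − bP, ε = −bP/(a − bP). |ε| = 1 when bP = a − bP, i.e. P = a/(2b).
P = 1351/(2·6) = 1351/12 = 112.5833.

112.58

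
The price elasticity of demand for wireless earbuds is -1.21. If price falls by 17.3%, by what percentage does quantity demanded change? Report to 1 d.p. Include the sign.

20.9%

%ΔQ ≈ ε × %ΔP = (-1.21)(-17.3%) = 20.93%.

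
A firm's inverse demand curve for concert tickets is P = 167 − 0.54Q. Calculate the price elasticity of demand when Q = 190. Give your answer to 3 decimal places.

At Q = 190, P = 167 − 0.54(190) = 64.40.
dP/dQ = −0.54, so dQ/dP = 1/(−0.54) = -1.852.
ε = (dQ/dP)(P/Q) = (-1.852)(64.40/190).

-0.628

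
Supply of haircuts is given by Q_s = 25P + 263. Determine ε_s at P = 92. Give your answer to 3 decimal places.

At P = 92, Q_s = 2563.
dQ_s/dP = 25.
ε_s = (dQ_s/dP)(P/Q_s) = (25)(92/2563).

0.897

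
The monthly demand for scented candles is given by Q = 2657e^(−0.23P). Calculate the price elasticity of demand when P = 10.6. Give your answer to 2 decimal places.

At P = 10.6, Q = 232.050.
dQ/dP = −0.23·2657e^(−0.23P) = −0.23Q = -53.372.
ε = (dQ/dP)(P/Q) = (-53.372)(10.6/232.050).
|ε| > 1, so demand is elastic at this price.

-2.44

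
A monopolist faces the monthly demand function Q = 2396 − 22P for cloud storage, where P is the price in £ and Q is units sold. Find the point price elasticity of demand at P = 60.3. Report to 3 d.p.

-1.241

At P = 60.3, Q = 1069.400.
dQ/dP = −22.
ε = (dQ/dP)(P/Q) = (-22)(60.3/1069.400).
|ε| > 1, so demand is elastic at this price.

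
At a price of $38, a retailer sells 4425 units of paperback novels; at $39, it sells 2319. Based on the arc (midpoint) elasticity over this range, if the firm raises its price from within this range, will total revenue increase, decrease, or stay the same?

decrease

Arc ε = (-2106/1)(38.50/3372.0) ≈ -24.045.
|ε| = 24.05 > 1, so demand is elastic. A price rise therefore reduces total revenue.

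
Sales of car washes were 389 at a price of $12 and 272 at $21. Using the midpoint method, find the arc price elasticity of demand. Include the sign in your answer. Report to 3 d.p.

-0.649

ΔQ = 272 − 389 = -117; ΔP = 21 − 12 = 9.
Midpoints: P̄ = 16.50, Q̄ = 330.5.
ε = (ΔQ/ΔP)(P̄/Q̄) = (-117/9)(16.50/330.5).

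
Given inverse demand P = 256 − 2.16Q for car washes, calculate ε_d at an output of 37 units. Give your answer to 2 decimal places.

-2.20

At Q = 37, P = 256 − 2.16(37) = 176.08.
dP/dQ = −2.16, so dQ/dP = 1/(−2.16) = -0.463.
ε = (dQ/dP)(P/Q) = (-0.463)(176.08/37).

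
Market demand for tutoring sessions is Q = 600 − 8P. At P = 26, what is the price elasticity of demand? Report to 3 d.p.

-0.531

At P = 26, Q = 392.
dQ/dP = −8.
ε = (dQ/dP)(P/Q) = (-8)(26/392).
|ε| < 1, so demand is inelastic at this price.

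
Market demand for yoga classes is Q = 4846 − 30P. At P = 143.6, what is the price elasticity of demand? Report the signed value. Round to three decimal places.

At P = 143.6, Q = 538.
dQ/dP = −30.
ε = (dQ/dP)(P/Q) = (-30)(143.6/538).

-8.007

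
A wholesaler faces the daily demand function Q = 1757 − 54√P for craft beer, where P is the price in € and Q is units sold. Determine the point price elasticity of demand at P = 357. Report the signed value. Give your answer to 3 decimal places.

At P = 357, Q = 736.700.
dQ/dP = −54/(2√P) = -1.429.
ε = (dQ/dP)(P/Q) = (-1.429)(357/736.700).
|ε| < 1, so demand is inelastic at this price.

-0.692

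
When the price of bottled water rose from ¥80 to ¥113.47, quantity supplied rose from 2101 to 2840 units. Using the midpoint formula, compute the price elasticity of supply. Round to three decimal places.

ΔQ = 2840 − 2101 = 739; ΔP = 113.47 − 80 = 33.47.
Midpoints: P̄ = 96.73, Q̄ = 2470.5.
ε_s = (ΔQ/ΔP)(P̄/Q̄) = (739/33.47)(96.73/2470.5).

0.865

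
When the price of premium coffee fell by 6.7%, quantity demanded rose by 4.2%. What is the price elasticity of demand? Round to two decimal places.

ε = %ΔQ / %ΔP = (4.2)/(-6.7) = -0.627.

-0.63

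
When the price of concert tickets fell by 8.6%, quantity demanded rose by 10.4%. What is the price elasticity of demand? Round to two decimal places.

-1.21

ε = %ΔQ / %ΔP = (10.4)/(-8.6) = -1.209.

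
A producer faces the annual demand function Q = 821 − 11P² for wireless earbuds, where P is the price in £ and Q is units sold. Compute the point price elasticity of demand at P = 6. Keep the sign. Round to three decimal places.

-1.864

At P = 6, Q = 425.
dQ/dP = −22P = -132.
ε = (dQ/dP)(P/Q) = (-132)(6/425).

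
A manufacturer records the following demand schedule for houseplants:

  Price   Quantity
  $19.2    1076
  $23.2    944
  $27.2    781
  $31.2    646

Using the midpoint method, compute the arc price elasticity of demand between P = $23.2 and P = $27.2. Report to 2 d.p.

-1.19

At P = 23.2, Q = 944; at P = 27.2, Q = 781.
ΔQ = -163, ΔP = 4.0. Midpoints: P̄ = 25.20, Q̄ = 862.5.
ε = (ΔQ/ΔP)(P̄/Q̄) = (-163/4.0)(25.20/862.5).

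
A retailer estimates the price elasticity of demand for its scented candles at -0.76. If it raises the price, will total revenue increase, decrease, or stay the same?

increase

|ε| = 0.76 < 1, so demand is inelastic. A price rise therefore raises total revenue.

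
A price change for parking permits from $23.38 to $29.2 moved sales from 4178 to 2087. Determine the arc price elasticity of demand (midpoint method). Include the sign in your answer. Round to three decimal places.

-3.015

ΔQ = 2087 − 4178 = -2091; ΔP = 29.2 − 23.38 = 5.82.
Midpoints: P̄ = 26.29, Q̄ = 3132.5.
ε = (ΔQ/ΔP)(P̄/Q̄) = (-2091/5.82)(26.29/3132.5).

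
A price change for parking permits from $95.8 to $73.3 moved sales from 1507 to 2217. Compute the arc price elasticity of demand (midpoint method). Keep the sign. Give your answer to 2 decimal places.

-1.43

ΔQ = 2217 − 1507 = 710; ΔP = 73.3 − 95.8 = -22.5.
Midpoints: P̄ = 84.55, Q̄ = 1862.0.
ε = (ΔQ/ΔP)(P̄/Q̄) = (710/-22.5)(84.55/1862.0).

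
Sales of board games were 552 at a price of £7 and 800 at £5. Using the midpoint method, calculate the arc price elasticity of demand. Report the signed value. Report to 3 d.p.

-1.101

ΔQ = 800 − 552 = 248; ΔP = 5 − 7 = -2.
Midpoints: P̄ = 6.00, Q̄ = 676.0.
ε = (ΔQ/ΔP)(P̄/Q̄) = (248/-2)(6.00/676.0).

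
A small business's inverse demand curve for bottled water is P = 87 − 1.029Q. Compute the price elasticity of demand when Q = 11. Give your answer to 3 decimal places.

-6.686

At Q = 11, P = 87 − 1.029(11) = 75.68.
dP/dQ = −1.029, so dQ/dP = 1/(−1.029) = -0.972.
ε = (dQ/dP)(P/Q) = (-0.972)(75.68/11).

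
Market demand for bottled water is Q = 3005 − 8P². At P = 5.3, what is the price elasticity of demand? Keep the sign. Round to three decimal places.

At P = 5.3, Q = 2780.280.
dQ/dP = −16P = -84.800.
ε = (dQ/dP)(P/Q) = (-84.800)(5.3/2780.280).

-0.162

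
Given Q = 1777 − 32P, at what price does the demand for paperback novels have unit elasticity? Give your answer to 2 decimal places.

27.77

For linear demand Q = a − bP, ε = −bP/(a − bP). |ε| = 1 when bP = a − bP, i.e. P = a/(2b).
P = 1777/(2·32) = 1777/64 = 27.7656.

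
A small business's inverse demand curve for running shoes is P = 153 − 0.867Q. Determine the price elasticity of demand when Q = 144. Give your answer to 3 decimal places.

At Q = 144, P = 153 − 0.867(144) = 28.15.
dP/dQ = −0.867, so dQ/dP = 1/(−0.867) = -1.153.
ε = (dQ/dP)(P/Q) = (-1.153)(28.15/144).

-0.225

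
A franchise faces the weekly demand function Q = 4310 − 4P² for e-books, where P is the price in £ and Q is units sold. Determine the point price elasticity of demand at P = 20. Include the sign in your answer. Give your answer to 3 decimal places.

At P = 20, Q = 2710.
dQ/dP = −8P = -160.
ε = (dQ/dP)(P/Q) = (-160)(20/2710).

-1.181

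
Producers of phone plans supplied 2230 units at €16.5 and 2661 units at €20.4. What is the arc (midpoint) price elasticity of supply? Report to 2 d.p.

0.83

ΔQ = 2661 − 2230 = 431; ΔP = 20.4 − 16.5 = 3.9.
Midpoints: P̄ = 18.45, Q̄ = 2445.5.
ε_s = (ΔQ/ΔP)(P̄/Q̄) = (431/3.9)(18.45/2445.5).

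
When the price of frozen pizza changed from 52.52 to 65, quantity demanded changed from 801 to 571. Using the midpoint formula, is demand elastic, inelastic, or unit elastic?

Arc ε ≈ -1.579.
|ε| = 1.58 > 1.

elastic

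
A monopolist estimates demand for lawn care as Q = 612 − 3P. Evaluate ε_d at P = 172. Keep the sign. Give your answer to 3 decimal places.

At P = 172, Q = 96.
dQ/dP = −3.
ε = (dQ/dP)(P/Q) = (-3)(172/96).

-5.375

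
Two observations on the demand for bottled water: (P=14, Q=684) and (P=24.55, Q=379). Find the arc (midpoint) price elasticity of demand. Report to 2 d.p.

-1.05

ΔQ = 379 − 684 = -305; ΔP = 24.55 − 14 = 10.55.
Midpoints: P̄ = 19.27, Q̄ = 531.5.
ε = (ΔQ/ΔP)(P̄/Q̄) = (-305/10.55)(19.27/531.5).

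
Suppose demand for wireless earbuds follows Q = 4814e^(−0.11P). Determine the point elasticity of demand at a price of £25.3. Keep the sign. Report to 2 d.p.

At P = 25.3, Q = 297.759.
dQ/dP = −0.11·4814e^(−0.11P) = −0.11Q = -32.753.
ε = (dQ/dP)(P/Q) = (-32.753)(25.3/297.759).
|ε| > 1, so demand is elastic at this price.

-2.78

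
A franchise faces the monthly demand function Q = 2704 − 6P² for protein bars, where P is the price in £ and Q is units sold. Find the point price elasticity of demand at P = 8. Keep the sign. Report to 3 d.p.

At P = 8, Q = 2320.
dQ/dP = −12P = -96.
ε = (dQ/dP)(P/Q) = (-96)(8/2320).
|ε| < 1, so demand is inelastic at this price.

-0.331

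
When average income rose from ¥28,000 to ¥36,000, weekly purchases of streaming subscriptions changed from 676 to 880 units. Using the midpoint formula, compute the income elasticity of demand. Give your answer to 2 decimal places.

ΔQ = 204, ΔI = 8000. Midpoints: Ī = 32,000, Q̄ = 778.0.
ε_I = (ΔQ/ΔI)(Ī/Q̄) = (204/8000)(32000/778.0).
ε_I > 0, so the good is normal.

1.05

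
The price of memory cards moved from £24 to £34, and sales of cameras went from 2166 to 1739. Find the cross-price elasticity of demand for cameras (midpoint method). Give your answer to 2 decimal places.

-0.63

ΔQ_x = 1739 − 2166 = -427; ΔP_y = 34 − 24 = 10.
Midpoints: P̄_y = 29.00, Q̄_x = 1952.5.
ε_xy = (ΔQ_x/ΔP_y)(P̄_y/Q̄_x) = (-427/10)(29.00/1952.5).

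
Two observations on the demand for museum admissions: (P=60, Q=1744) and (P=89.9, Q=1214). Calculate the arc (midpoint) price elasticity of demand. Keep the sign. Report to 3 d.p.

ΔQ = 1214 − 1744 = -530; ΔP = 89.9 − 60 = 29.9.
Midpoints: P̄ = 74.95, Q̄ = 1479.0.
ε = (ΔQ/ΔP)(P̄/Q̄) = (-530/29.9)(74.95/1479.0).

-0.898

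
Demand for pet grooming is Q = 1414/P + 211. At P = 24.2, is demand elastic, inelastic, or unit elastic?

inelastic

Q = 269.430, dQ/dP = -2.414.
ε = (dQ/dP)(P/Q) ≈ -0.217.
|ε| = 0.22 < 1.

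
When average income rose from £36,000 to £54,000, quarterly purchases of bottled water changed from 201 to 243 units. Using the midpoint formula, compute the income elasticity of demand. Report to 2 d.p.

ΔQ = 42, ΔI = 18000. Midpoints: Ī = 45,000, Q̄ = 222.0.
ε_I = (ΔQ/ΔI)(Ī/Q̄) = (42/18000)(45000/222.0).
ε_I > 0, so the good is normal.

0.47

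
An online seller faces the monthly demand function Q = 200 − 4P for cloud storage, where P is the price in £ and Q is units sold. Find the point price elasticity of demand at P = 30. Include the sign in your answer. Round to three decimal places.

At P = 30, Q = 80.
dQ/dP = −4.
ε = (dQ/dP)(P/Q) = (-4)(30/80).

-1.500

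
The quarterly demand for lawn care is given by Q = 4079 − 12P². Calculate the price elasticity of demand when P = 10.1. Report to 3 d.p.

-0.858

At P = 10.1, Q = 2854.880.
dQ/dP = −24P = -242.400.
ε = (dQ/dP)(P/Q) = (-242.400)(10.1/2854.880).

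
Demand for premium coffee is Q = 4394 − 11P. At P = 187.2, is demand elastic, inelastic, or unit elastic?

Q = 2334.800, dQ/dP = -11.
ε = (dQ/dP)(P/Q) ≈ -0.882.
|ε| = 0.88 < 1.

inelastic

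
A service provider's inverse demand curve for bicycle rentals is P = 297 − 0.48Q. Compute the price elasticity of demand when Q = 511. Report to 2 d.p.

At Q = 511, P = 297 − 0.48(511) = 51.72.
dP/dQ = −0.48, so dQ/dP = 1/(−0.48) = -2.083.
ε = (dQ/dP)(P/Q) = (-2.083)(51.72/511).

-0.21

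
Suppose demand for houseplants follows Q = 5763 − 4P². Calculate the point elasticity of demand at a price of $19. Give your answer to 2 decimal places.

At P = 19, Q = 4319.
dQ/dP = −8P = -152.
ε = (dQ/dP)(P/Q) = (-152)(19/4319).

-0.67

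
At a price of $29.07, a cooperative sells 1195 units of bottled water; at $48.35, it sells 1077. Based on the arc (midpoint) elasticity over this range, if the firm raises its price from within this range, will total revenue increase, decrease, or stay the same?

increase

Arc ε = (-118/19.28)(38.71/1136.0) ≈ -0.209.
|ε| = 0.21 < 1, so demand is inelastic. A price rise therefore raises total revenue.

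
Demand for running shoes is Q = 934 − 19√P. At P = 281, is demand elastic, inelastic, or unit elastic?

Q = 615.502, dQ/dP = -0.567.
ε = (dQ/dP)(P/Q) ≈ -0.259.
|ε| = 0.26 < 1.

inelastic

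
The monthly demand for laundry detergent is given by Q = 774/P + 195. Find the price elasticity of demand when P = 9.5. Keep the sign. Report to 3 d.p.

-0.295

At P = 9.5, Q = 276.474.
dQ/dP = −774/P² = -8.576.
ε = (dQ/dP)(P/Q) = (-8.576)(9.5/276.474).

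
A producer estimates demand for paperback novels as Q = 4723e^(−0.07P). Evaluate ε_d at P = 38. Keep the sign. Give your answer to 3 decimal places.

At P = 38, Q = 330.365.
dQ/dP = −0.07·4723e^(−0.07P) = −0.07Q = -23.126.
ε = (dQ/dP)(P/Q) = (-23.126)(38/330.365).
|ε| > 1, so demand is elastic at this price.

-2.660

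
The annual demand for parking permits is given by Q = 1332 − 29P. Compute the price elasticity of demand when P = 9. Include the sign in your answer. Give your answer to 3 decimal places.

-0.244

At P = 9, Q = 1071.
dQ/dP = −29.
ε = (dQ/dP)(P/Q) = (-29)(9/1071).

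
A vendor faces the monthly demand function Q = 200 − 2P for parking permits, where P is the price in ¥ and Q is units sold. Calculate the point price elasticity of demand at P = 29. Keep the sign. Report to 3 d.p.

-0.408

At P = 29, Q = 142.
dQ/dP = −2.
ε = (dQ/dP)(P/Q) = (-2)(29/142).
|ε| < 1, so demand is inelastic at this price.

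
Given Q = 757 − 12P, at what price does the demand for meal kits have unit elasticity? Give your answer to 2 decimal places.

For linear demand Q = a − bP, ε = −bP/(a − bP). |ε| = 1 when bP = a − bP, i.e. P = a/(2b).
P = 757/(2·12) = 757/24 = 31.5417.

31.54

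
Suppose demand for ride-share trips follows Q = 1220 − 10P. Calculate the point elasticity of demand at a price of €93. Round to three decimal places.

At P = 93, Q = 290.
dQ/dP = −10.
ε = (dQ/dP)(P/Q) = (-10)(93/290).
|ε| > 1, so demand is elastic at this price.

-3.207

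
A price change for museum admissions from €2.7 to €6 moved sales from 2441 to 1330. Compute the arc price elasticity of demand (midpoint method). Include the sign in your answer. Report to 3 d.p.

-0.777

ΔQ = 1330 − 2441 = -1111; ΔP = 6 − 2.7 = 3.3.
Midpoints: P̄ = 4.35, Q̄ = 1885.5.
ε = (ΔQ/ΔP)(P̄/Q̄) = (-1111/3.3)(4.35/1885.5).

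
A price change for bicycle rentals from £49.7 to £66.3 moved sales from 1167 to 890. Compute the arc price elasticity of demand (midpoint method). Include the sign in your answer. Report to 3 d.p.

-0.941

ΔQ = 890 − 1167 = -277; ΔP = 66.3 − 49.7 = 16.6.
Midpoints: P̄ = 58.00, Q̄ = 1028.5.
ε = (ΔQ/ΔP)(P̄/Q̄) = (-277/16.6)(58.00/1028.5).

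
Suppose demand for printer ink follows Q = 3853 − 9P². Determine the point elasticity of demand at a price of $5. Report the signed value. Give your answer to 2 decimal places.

At P = 5, Q = 3628.
dQ/dP = −18P = -90.
ε = (dQ/dP)(P/Q) = (-90)(5/3628).
|ε| < 1, so demand is inelastic at this price.

-0.12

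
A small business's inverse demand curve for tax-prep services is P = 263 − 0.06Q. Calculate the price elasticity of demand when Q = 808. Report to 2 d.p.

-4.42

At Q = 808, P = 263 − 0.06(808) = 214.52.
dP/dQ = −0.06, so dQ/dP = 1/(−0.06) = -16.667.
ε = (dQ/dP)(P/Q) = (-16.667)(214.52/808).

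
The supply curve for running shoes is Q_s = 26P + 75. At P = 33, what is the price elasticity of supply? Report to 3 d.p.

0.920

At P = 33, Q_s = 933.
dQ_s/dP = 26.
ε_s = (dQ_s/dP)(P/Q_s) = (26)(33/933).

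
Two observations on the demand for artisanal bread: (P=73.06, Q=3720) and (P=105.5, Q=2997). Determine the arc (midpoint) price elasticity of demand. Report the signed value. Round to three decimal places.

-0.592

ΔQ = 2997 − 3720 = -723; ΔP = 105.5 − 73.06 = 32.44.
Midpoints: P̄ = 89.28, Q̄ = 3358.5.
ε = (ΔQ/ΔP)(P̄/Q̄) = (-723/32.44)(89.28/3358.5).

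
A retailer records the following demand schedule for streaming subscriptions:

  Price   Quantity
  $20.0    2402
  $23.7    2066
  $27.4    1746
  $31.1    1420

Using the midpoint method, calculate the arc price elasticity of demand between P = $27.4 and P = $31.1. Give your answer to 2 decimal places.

At P = 27.4, Q = 1746; at P = 31.1, Q = 1420.
ΔQ = -326, ΔP = 3.7. Midpoints: P̄ = 29.25, Q̄ = 1583.0.
ε = (ΔQ/ΔP)(P̄/Q̄) = (-326/3.7)(29.25/1583.0).

-1.63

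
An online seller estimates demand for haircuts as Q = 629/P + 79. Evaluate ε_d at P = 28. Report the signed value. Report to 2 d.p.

-0.22

At P = 28, Q = 101.464.
dQ/dP = −629/P² = -0.802.
ε = (dQ/dP)(P/Q) = (-0.802)(28/101.464).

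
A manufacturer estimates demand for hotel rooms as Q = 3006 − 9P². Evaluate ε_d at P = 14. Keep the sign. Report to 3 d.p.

At P = 14, Q = 1242.
dQ/dP = −18P = -252.
ε = (dQ/dP)(P/Q) = (-252)(14/1242).

-2.841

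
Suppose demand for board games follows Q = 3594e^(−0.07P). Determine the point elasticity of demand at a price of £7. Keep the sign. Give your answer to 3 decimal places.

At P = 7, Q = 2201.779.
dQ/dP = −0.07·3594e^(−0.07P) = −0.07Q = -154.125.
ε = (dQ/dP)(P/Q) = (-154.125)(7/2201.779).
|ε| < 1, so demand is inelastic at this price.

-0.490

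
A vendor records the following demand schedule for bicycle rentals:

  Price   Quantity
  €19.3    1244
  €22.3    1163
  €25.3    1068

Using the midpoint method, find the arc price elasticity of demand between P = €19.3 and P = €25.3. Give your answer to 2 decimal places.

-0.57

At P = 19.3, Q = 1244; at P = 25.3, Q = 1068.
ΔQ = -176, ΔP = 6.0. Midpoints: P̄ = 22.30, Q̄ = 1156.0.
ε = (ΔQ/ΔP)(P̄/Q̄) = (-176/6.0)(22.30/1156.0).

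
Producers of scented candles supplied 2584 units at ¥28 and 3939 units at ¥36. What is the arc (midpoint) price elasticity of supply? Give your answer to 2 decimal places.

ΔQ = 3939 − 2584 = 1355; ΔP = 36 − 28 = 8.
Midpoints: P̄ = 32.00, Q̄ = 3261.5.
ε_s = (ΔQ/ΔP)(P̄/Q̄) = (1355/8)(32.00/3261.5).

1.66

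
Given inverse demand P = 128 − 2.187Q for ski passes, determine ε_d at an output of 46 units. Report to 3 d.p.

At Q = 46, P = 128 − 2.187(46) = 27.40.
dP/dQ = −2.187, so dQ/dP = 1/(−2.187) = -0.457.
ε = (dQ/dP)(P/Q) = (-0.457)(27.40/46).

-0.272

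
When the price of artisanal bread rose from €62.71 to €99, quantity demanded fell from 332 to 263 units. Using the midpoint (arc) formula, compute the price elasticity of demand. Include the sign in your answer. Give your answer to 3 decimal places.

ΔQ = 263 − 332 = -69; ΔP = 99 − 62.71 = 36.29.
Midpoints: P̄ = 80.86, Q̄ = 297.5.
ε = (ΔQ/ΔP)(P̄/Q̄) = (-69/36.29)(80.86/297.5).

-0.517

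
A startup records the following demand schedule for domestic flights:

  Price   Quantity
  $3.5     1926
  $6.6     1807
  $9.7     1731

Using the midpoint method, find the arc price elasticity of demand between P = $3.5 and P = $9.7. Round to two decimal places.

-0.11

At P = 3.5, Q = 1926; at P = 9.7, Q = 1731.
ΔQ = -195, ΔP = 6.2. Midpoints: P̄ = 6.60, Q̄ = 1828.5.
ε = (ΔQ/ΔP)(P̄/Q̄) = (-195/6.2)(6.60/1828.5).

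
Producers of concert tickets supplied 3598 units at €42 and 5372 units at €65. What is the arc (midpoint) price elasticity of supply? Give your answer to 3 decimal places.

ΔQ = 5372 − 3598 = 1774; ΔP = 65 − 42 = 23.
Midpoints: P̄ = 53.50, Q̄ = 4485.0.
ε_s = (ΔQ/ΔP)(P̄/Q̄) = (1774/23)(53.50/4485.0).

0.920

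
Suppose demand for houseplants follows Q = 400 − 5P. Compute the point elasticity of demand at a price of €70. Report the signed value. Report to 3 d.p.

At P = 70, Q = 50.
dQ/dP = −5.
ε = (dQ/dP)(P/Q) = (-5)(70/50).
|ε| > 1, so demand is elastic at this price.

-7.000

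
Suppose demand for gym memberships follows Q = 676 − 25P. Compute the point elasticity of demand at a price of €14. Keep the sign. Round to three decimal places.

-1.074

At P = 14, Q = 326.
dQ/dP = −25.
ε = (dQ/dP)(P/Q) = (-25)(14/326).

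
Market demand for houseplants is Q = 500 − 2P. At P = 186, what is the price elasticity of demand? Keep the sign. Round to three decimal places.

-2.906

At P = 186, Q = 128.
dQ/dP = −2.
ε = (dQ/dP)(P/Q) = (-2)(186/128).
|ε| > 1, so demand is elastic at this price.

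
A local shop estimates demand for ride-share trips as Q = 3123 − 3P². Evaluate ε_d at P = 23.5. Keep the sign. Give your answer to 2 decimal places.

-2.26

At P = 23.5, Q = 1466.250.
dQ/dP = −6P = -141.
ε = (dQ/dP)(P/Q) = (-141)(23.5/1466.250).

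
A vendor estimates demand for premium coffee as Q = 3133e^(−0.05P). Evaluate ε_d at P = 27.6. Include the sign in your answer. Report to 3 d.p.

At P = 27.6, Q = 788.196.
dQ/dP = −0.05·3133e^(−0.05P) = −0.05Q = -39.410.
ε = (dQ/dP)(P/Q) = (-39.410)(27.6/788.196).

-1.380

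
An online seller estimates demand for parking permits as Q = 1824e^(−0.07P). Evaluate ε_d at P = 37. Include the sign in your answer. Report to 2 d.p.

At P = 37, Q = 136.837.
dQ/dP = −0.07·1824e^(−0.07P) = −0.07Q = -9.579.
ε = (dQ/dP)(P/Q) = (-9.579)(37/136.837).

-2.59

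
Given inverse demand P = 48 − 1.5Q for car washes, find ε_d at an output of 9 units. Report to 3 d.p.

-2.556

At Q = 9, P = 48 − 1.5(9) = 34.50.
dP/dQ = −1.5, so dQ/dP = 1/(−1.5) = -0.667.
ε = (dQ/dP)(P/Q) = (-0.667)(34.50/9).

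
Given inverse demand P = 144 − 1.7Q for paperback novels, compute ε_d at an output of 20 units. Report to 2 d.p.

At Q = 20, P = 144 − 1.7(20) = 110.00.
dP/dQ = −1.7, so dQ/dP = 1/(−1.7) = -0.588.
ε = (dQ/dP)(P/Q) = (-0.588)(110.00/20).

-3.24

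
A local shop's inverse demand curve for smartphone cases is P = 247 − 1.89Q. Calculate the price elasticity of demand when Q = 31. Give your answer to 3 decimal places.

-3.216

At Q = 31, P = 247 − 1.89(31) = 188.41.
dP/dQ = −1.89, so dQ/dP = 1/(−1.89) = -0.529.
ε = (dQ/dP)(P/Q) = (-0.529)(188.41/31).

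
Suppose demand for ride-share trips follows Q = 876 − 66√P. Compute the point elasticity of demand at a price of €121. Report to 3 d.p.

-2.420

At P = 121, Q = 150.
dQ/dP = −66/(2√P) = -3.
ε = (dQ/dP)(P/Q) = (-3)(121/150).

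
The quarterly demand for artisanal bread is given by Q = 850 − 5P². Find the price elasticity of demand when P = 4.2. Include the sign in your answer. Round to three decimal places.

-0.232

At P = 4.2, Q = 761.800.
dQ/dP = −10P = -42.
ε = (dQ/dP)(P/Q) = (-42)(4.2/761.800).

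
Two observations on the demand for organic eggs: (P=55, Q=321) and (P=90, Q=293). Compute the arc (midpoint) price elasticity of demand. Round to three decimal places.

-0.189

ΔQ = 293 − 321 = -28; ΔP = 90 − 55 = 35.
Midpoints: P̄ = 72.50, Q̄ = 307.0.
ε = (ΔQ/ΔP)(P̄/Q̄) = (-28/35)(72.50/307.0).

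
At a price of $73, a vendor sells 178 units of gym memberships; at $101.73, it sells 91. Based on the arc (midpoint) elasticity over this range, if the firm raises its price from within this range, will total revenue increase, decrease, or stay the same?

decrease

Arc ε = (-87/28.73)(87.37/134.5) ≈ -1.967.
|ε| = 1.97 > 1, so demand is elastic. A price rise therefore reduces total revenue.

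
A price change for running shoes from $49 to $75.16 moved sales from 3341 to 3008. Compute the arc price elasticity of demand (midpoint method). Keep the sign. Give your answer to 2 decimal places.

-0.25

ΔQ = 3008 − 3341 = -333; ΔP = 75.16 − 49 = 26.16.
Midpoints: P̄ = 62.08, Q̄ = 3174.5.
ε = (ΔQ/ΔP)(P̄/Q̄) = (-333/26.16)(62.08/3174.5).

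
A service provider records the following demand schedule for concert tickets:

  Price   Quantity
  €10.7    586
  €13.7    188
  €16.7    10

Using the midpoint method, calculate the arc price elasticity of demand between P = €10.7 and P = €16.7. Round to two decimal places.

-4.41

At P = 10.7, Q = 586; at P = 16.7, Q = 10.
ΔQ = -576, ΔP = 6.0. Midpoints: P̄ = 13.70, Q̄ = 298.0.
ε = (ΔQ/ΔP)(P̄/Q̄) = (-576/6.0)(13.70/298.0).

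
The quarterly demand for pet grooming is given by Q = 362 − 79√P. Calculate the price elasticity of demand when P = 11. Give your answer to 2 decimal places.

-1.31

At P = 11, Q = 99.987.
dQ/dP = −79/(2√P) = -11.910.
ε = (dQ/dP)(P/Q) = (-11.910)(11/99.987).
|ε| > 1, so demand is elastic at this price.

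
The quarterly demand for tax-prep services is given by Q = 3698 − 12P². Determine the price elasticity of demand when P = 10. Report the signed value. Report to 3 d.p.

At P = 10, Q = 2498.
dQ/dP = −24P = -240.
ε = (dQ/dP)(P/Q) = (-240)(10/2498).

-0.961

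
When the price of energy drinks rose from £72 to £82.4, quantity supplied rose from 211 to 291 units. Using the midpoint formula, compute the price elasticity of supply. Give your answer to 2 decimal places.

2.37

ΔQ = 291 − 211 = 80; ΔP = 82.4 − 72 = 10.4.
Midpoints: P̄ = 77.20, Q̄ = 251.0.
ε_s = (ΔQ/ΔP)(P̄/Q̄) = (80/10.4)(77.20/251.0).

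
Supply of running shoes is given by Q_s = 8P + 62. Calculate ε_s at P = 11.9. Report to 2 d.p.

At P = 11.9, Q_s = 157.20.
dQ_s/dP = 8.
ε_s = (dQ_s/dP)(P/Q_s) = (8)(11.9/157.20).

0.61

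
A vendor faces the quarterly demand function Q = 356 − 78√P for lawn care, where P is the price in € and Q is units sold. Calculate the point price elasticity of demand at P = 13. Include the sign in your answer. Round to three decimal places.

-1.881

At P = 13, Q = 74.767.
dQ/dP = −78/(2√P) = -10.817.
ε = (dQ/dP)(P/Q) = (-10.817)(13/74.767).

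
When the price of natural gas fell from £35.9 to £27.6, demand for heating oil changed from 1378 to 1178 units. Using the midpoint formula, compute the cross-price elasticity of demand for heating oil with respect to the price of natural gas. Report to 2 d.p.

0.60

ΔQ_x = 1178 − 1378 = -200; ΔP_y = 27.6 − 35.9 = -8.3.
Midpoints: P̄_y = 31.75, Q̄_x = 1278.0.
ε_xy = (ΔQ_x/ΔP_y)(P̄_y/Q̄_x) = (-200/-8.3)(31.75/1278.0).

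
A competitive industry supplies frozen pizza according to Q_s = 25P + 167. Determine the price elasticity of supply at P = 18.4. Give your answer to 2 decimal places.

At P = 18.4, Q_s = 627.
dQ_s/dP = 25.
ε_s = (dQ_s/dP)(P/Q_s) = (25)(18.4/627).

0.73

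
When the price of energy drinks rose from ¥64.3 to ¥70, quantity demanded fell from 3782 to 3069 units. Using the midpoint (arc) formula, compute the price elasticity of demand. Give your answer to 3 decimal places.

ΔQ = 3069 − 3782 = -713; ΔP = 70 − 64.3 = 5.7.
Midpoints: P̄ = 67.15, Q̄ = 3425.5.
ε = (ΔQ/ΔP)(P̄/Q̄) = (-713/5.7)(67.15/3425.5).

-2.452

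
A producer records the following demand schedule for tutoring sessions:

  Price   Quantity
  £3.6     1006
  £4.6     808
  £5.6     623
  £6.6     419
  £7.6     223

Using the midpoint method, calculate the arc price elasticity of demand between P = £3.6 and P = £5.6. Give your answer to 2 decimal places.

-1.08

At P = 3.6, Q = 1006; at P = 5.6, Q = 623.
ΔQ = -383, ΔP = 2.0. Midpoints: P̄ = 4.60, Q̄ = 814.5.
ε = (ΔQ/ΔP)(P̄/Q̄) = (-383/2.0)(4.60/814.5).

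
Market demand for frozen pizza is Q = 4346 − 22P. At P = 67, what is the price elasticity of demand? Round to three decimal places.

-0.513

At P = 67, Q = 2872.
dQ/dP = −22.
ε = (dQ/dP)(P/Q) = (-22)(67/2872).
|ε| < 1, so demand is inelastic at this price.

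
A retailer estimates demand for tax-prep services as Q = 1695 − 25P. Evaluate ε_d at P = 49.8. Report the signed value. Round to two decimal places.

At P = 49.8, Q = 450.
dQ/dP = −25.
ε = (dQ/dP)(P/Q) = (-25)(49.8/450).
|ε| > 1, so demand is elastic at this price.

-2.77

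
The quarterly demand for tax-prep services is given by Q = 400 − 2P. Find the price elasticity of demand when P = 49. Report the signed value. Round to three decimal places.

At P = 49, Q = 302.
dQ/dP = −2.
ε = (dQ/dP)(P/Q) = (-2)(49/302).
|ε| < 1, so demand is inelastic at this price.

-0.325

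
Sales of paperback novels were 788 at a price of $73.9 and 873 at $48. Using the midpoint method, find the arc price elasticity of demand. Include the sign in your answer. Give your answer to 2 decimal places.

-0.24

ΔQ = 873 − 788 = 85; ΔP = 48 − 73.9 = -25.9.
Midpoints: P̄ = 60.95, Q̄ = 830.5.
ε = (ΔQ/ΔP)(P̄/Q̄) = (85/-25.9)(60.95/830.5).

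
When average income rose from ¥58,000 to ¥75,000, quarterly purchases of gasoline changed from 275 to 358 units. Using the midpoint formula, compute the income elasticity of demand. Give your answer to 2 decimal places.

1.03

ΔQ = 83, ΔI = 17000. Midpoints: Ī = 66,500, Q̄ = 316.5.
ε_I = (ΔQ/ΔI)(Ī/Q̄) = (83/17000)(66500/316.5).
ε_I > 0, so the good is normal.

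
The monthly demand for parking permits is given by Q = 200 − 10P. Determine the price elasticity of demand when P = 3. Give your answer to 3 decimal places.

-0.176

At P = 3, Q = 170.
dQ/dP = −10.
ε = (dQ/dP)(P/Q) = (-10)(3/170).
|ε| < 1, so demand is inelastic at this price.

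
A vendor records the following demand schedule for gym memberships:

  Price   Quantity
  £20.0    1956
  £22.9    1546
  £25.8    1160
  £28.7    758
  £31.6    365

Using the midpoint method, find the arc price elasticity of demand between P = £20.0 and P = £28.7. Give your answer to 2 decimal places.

At P = 20.0, Q = 1956; at P = 28.7, Q = 758.
ΔQ = -1198, ΔP = 8.7. Midpoints: P̄ = 24.35, Q̄ = 1357.0.
ε = (ΔQ/ΔP)(P̄/Q̄) = (-1198/8.7)(24.35/1357.0).

-2.47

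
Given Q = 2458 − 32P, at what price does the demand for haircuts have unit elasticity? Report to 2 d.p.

For linear demand Q = a − bP, ε = −bP/(a − bP). |ε| = 1 when bP = a − bP, i.e. P = a/(2b).
P = 2458/(2·32) = 2458/64 = 38.4062.

38.41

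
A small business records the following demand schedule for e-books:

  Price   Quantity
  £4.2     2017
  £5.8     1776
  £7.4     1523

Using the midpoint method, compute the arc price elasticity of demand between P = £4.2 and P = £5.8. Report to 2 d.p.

At P = 4.2, Q = 2017; at P = 5.8, Q = 1776.
ΔQ = -241, ΔP = 1.6. Midpoints: P̄ = 5.00, Q̄ = 1896.5.
ε = (ΔQ/ΔP)(P̄/Q̄) = (-241/1.6)(5.00/1896.5).

-0.40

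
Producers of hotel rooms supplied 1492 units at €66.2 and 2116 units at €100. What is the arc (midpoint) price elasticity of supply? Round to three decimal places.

0.850

ΔQ = 2116 − 1492 = 624; ΔP = 100 − 66.2 = 33.8.
Midpoints: P̄ = 83.10, Q̄ = 1804.0.
ε_s = (ΔQ/ΔP)(P̄/Q̄) = (624/33.8)(83.10/1804.0).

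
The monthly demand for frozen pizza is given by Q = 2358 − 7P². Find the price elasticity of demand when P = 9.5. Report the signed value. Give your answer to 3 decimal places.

-0.732

At P = 9.5, Q = 1726.250.
dQ/dP = −14P = -133.
ε = (dQ/dP)(P/Q) = (-133)(9.5/1726.250).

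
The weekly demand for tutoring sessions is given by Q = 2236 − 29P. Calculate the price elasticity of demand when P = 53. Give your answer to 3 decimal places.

At P = 53, Q = 699.
dQ/dP = −29.
ε = (dQ/dP)(P/Q) = (-29)(53/699).

-2.199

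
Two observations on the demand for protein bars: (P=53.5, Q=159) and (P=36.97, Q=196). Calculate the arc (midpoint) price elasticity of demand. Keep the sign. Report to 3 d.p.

ΔQ = 196 − 159 = 37; ΔP = 36.97 − 53.5 = -16.53.
Midpoints: P̄ = 45.23, Q̄ = 177.5.
ε = (ΔQ/ΔP)(P̄/Q̄) = (37/-16.53)(45.23/177.5).

-0.570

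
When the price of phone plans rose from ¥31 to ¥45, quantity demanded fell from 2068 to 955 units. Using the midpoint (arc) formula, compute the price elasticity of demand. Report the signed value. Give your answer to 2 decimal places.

ΔQ = 955 − 2068 = -1113; ΔP = 45 − 31 = 14.
Midpoints: P̄ = 38.00, Q̄ = 1511.5.
ε = (ΔQ/ΔP)(P̄/Q̄) = (-1113/14)(38.00/1511.5).

-2.00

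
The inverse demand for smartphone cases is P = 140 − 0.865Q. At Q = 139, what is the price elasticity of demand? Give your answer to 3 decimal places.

At Q = 139, P = 140 − 0.865(139) = 19.77.
dP/dQ = −0.865, so dQ/dP = 1/(−0.865) = -1.156.
ε = (dQ/dP)(P/Q) = (-1.156)(19.77/139).

-0.164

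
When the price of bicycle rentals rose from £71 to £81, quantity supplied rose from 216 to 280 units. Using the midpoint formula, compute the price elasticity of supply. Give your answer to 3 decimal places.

1.961

ΔQ = 280 − 216 = 64; ΔP = 81 − 71 = 10.
Midpoints: P̄ = 76.00, Q̄ = 248.0.
ε_s = (ΔQ/ΔP)(P̄/Q̄) = (64/10)(76.00/248.0).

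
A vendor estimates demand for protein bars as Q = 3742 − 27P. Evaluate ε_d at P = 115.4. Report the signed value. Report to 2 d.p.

-4.98

At P = 115.4, Q = 626.200.
dQ/dP = −27.
ε = (dQ/dP)(P/Q) = (-27)(115.4/626.200).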